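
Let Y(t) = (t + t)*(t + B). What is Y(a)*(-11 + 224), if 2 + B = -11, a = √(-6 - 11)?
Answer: -7242 - 5538*I*√17 ≈ -7242.0 - 22834.0*I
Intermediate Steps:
a = I*√17 (a = √(-17) = I*√17 ≈ 4.1231*I)
B = -13 (B = -2 - 11 = -13)
Y(t) = 2*t*(-13 + t) (Y(t) = (t + t)*(t - 13) = (2*t)*(-13 + t) = 2*t*(-13 + t))
Y(a)*(-11 + 224) = (2*(I*√17)*(-13 + I*√17))*(-11 + 224) = (2*I*√17*(-13 + I*√17))*213 = 426*I*√17*(-13 + I*√17)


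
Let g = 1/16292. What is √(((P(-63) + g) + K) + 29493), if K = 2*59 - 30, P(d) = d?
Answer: √1958735257761/8146 ≈ 171.81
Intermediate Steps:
g = 1/16292 ≈ 6.1380e-5
K = 88 (K = 118 - 30 = 88)
√(((P(-63) + g) + K) + 29493) = √(((-63 + 1/16292) + 88) + 29493) = √((-1026395/16292 + 88) + 29493) = √(407301/16292 + 29493) = √(480907257/16292) = √1958735257761/8146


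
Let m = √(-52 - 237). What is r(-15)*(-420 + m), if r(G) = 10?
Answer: -4200 + 170*I ≈ -4200.0 + 170.0*I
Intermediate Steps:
m = 17*I (m = √(-289) = 17*I ≈ 17.0*I)
r(-15)*(-420 + m) = 10*(-420 + 17*I) = -4200 + 170*I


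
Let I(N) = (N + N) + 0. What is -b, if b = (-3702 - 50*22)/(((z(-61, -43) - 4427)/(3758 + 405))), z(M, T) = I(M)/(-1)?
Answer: -2855818/615 ≈ -4643.6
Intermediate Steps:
I(N) = 2*N (I(N) = 2*N + 0 = 2*N)
z(M, T) = -2*M (z(M, T) = (2*M)/(-1) = (2*M)*(-1) = -2*M)
b = 2855818/615 (b = (-3702 - 50*22)/(((-2*(-61) - 4427)/(3758 + 405))) = (-3702 - 1*1100)/(((122 - 4427)/4163)) = (-3702 - 1100)/((-4305*1/4163)) = -4802/(-4305/4163) = -4802*(-4163/4305) = 2855818/615 ≈ 4643.6)
-b = -1*2855818/615 = -2855818/615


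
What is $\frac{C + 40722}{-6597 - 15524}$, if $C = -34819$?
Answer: $- \frac{5903}{22121} \approx -0.26685$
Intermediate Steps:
$\frac{C + 40722}{-6597 - 15524} = \frac{-34819 + 40722}{-6597 - 15524} = \frac{5903}{-22121} = 5903 \left(- \frac{1}{22121}\right) = - \frac{5903}{22121}$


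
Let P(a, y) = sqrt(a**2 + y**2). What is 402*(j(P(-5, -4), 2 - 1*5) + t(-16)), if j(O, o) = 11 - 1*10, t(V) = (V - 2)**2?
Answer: 130650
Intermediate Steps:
t(V) = (-2 + V)**2
j(O, o) = 1 (j(O, o) = 11 - 10 = 1)
402*(j(P(-5, -4), 2 - 1*5) + t(-16)) = 402*(1 + (-2 - 16)**2) = 402*(1 + (-18)**2) = 402*(1 + 324) = 402*325 = 130650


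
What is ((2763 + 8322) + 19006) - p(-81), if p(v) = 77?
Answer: 30014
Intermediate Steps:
((2763 + 8322) + 19006) - p(-81) = ((2763 + 8322) + 19006) - 1*77 = (11085 + 19006) - 77 = 30091 - 77 = 30014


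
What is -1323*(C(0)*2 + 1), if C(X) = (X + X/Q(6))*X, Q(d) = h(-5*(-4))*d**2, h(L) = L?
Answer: -1323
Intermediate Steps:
Q(d) = 20*d**2 (Q(d) = (-5*(-4))*d**2 = 20*d**2)
C(X) = 721*X**2/720 (C(X) = (X + X/((20*6**2)))*X = (X + X/((20*36)))*X = (X + X/720)*X = (721*X/720)*X = 721*X**2/720)
-1323*(C(0)*2 + 1) = -1323*(((721/720)*0**2)*2 + 1) = -1323*(((721/720)*0)*2 + 1) = -1323*(0*2 + 1) = -1323*(0 + 1) = -1323*1 = -1323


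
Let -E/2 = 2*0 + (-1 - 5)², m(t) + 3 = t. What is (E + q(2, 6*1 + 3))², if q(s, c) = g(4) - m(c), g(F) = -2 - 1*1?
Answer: 6561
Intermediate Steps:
m(t) = -3 + t
g(F) = -3 (g(F) = -2 - 1 = -3)
q(s, c) = -c (q(s, c) = -3 - (-3 + c) = -3 + (3 - c) = -c)
E = -72 (E = -2*(2*0 + (-1 - 5)²) = -2*(0 + (-6)²) = -2*(0 + 36) = -2*36 = -72)
(E + q(2, 6*1 + 3))² = (-72 - (6*1 + 3))² = (-72 - (6 + 3))² = (-72 - 1*9)² = (-72 - 9)² = (-81)² = 6561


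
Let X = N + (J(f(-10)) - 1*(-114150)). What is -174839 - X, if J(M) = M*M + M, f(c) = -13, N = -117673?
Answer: -171472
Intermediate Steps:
J(M) = M + M² (J(M) = M² + M = M + M²)
X = -3367 (X = -117673 + (-13*(1 - 13) - 1*(-114150)) = -117673 + (-13*(-12) + 114150) = -117673 + (156 + 114150) = -117673 + 114306 = -3367)
-174839 - X = -174839 - 1*(-3367) = -174839 + 3367 = -171472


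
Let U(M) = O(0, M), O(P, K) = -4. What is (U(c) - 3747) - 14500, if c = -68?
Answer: -18251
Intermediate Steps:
U(M) = -4
(U(c) - 3747) - 14500 = (-4 - 3747) - 14500 = -3751 - 14500 = -18251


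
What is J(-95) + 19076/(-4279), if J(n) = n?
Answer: -425581/4279 ≈ -99.458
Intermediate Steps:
J(-95) + 19076/(-4279) = -95 + 19076/(-4279) = -95 + 19076*(-1/4279) = -95 - 19076/4279 = -425581/4279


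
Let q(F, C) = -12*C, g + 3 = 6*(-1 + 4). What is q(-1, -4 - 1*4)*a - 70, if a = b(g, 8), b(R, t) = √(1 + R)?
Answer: 314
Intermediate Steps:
g = 15 (g = -3 + 6*(-1 + 4) = -3 + 6*3 = -3 + 18 = 15)
a = 4 (a = √(1 + 15) = √16 = 4)
q(-1, -4 - 1*4)*a - 70 = -12*(-4 - 1*4)*4 - 70 = -12*(-4 - 4)*4 - 70 = -12*(-8)*4 - 70 = 96*4 - 70 = 384 - 70 = 314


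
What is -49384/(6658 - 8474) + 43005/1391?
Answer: 18348778/315757 ≈ 58.110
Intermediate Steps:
-49384/(6658 - 8474) + 43005/1391 = -49384/(-1816) + 43005*(1/1391) = -49384*(-1/1816) + 43005/1391 = 6173/227 + 43005/1391 = 18348778/315757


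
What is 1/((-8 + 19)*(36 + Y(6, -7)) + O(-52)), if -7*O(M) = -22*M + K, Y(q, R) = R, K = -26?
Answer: 7/1115 ≈ 0.0062780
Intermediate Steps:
O(M) = 26/7 + 22*M/7 (O(M) = -(-22*M - 26)/7 = -(-26 - 22*M)/7 = 26/7 + 22*M/7)
1/((-8 + 19)*(36 + Y(6, -7)) + O(-52)) = 1/((-8 + 19)*(36 - 7) + (26/7 + (22/7)*(-52))) = 1/(11*29 + (26/7 - 1144/7)) = 1/(319 - 1118/7) = 1/(1115/7) = 7/1115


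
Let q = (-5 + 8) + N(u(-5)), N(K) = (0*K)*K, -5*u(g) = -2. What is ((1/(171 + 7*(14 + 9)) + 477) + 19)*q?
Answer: 494019/332 ≈ 1488.0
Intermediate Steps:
u(g) = 2/5 (u(g) = -1/5*(-2) = 2/5)
N(K) = 0 (N(K) = 0*K = 0)
q = 3 (q = (-5 + 8) + 0 = 3 + 0 = 3)
((1/(171 + 7*(14 + 9)) + 477) + 19)*q = ((1/(171 + 7*(14 + 9)) + 477) + 19)*3 = ((1/(171 + 7*23) + 477) + 19)*3 = ((1/(171 + 161) + 477) + 19)*3 = ((1/332 + 477) + 19)*3 = (158365/332 + 19)*3 = (164673/332)*3 = 494019/332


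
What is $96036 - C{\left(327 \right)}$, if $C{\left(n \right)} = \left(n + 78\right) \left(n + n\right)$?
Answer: $-168834$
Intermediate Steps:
$C{\left(n \right)} = 2 n \left(78 + n\right)$ ($C{\left(n \right)} = \left(78 + n\right) 2 n = 2 n \left(78 + n\right)$)
$96036 - C{\left(327 \right)} = 96036 - 2 \cdot 327 \left(78 + 327\right) = 96036 - 2 \cdot 327 \cdot 405 = 96036 - 264870 = -168834$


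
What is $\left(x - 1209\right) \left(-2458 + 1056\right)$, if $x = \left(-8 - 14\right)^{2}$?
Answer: $1016450$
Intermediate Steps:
$x = 484$ ($x = \left(-22\right)^{2} = 484$)
$\left(x - 1209\right) \left(-2458 + 1056\right) = \left(484 - 1209\right) \left(-2458 + 1056\right) = \left(-725\right) \left(-1402\right) = 1016450$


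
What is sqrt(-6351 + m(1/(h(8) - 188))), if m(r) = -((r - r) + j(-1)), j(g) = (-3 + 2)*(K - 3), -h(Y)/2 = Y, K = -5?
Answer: I*sqrt(6359) ≈ 79.743*I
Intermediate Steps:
h(Y) = -2*Y
j(g) = 8 (j(g) = (-3 + 2)*(-5 - 3) = -1*(-8) = 8)
m(r) = -8 (m(r) = -((r - r) + 8) = -(0 + 8) = -1*8 = -8)
sqrt(-6351 + m(1/(h(8) - 188))) = sqrt(-6351 - 8) = sqrt(-6359) = I*sqrt(6359)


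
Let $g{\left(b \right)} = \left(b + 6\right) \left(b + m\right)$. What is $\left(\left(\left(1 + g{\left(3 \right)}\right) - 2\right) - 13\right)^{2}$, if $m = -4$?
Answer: $529$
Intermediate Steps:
$g{\left(b \right)} = \left(-4 + b\right) \left(6 + b\right)$ ($g{\left(b \right)} = \left(b + 6\right) \left(b - 4\right) = \left(6 + b\right) \left(-4 + b\right) = \left(-4 + b\right) \left(6 + b\right)$)
$\left(\left(\left(1 + g{\left(3 \right)}\right) - 2\right) - 13\right)^{2} = \left(\left(\left(1 + \left(-24 + 3^{2} + 2 \cdot 3\right)\right) - 2\right) - 13\right)^{2} = \left(\left(\left(1 + \left(-24 + 9 + 6\right)\right) - 2\right) - 13\right)^{2} = \left(\left(\left(1 - 9\right) - 2\right) - 13\right)^{2} = \left(\left(-8 - 2\right) - 13\right)^{2} = \left(-10 - 13\right)^{2} = \left(-23\right)^{2} = 529$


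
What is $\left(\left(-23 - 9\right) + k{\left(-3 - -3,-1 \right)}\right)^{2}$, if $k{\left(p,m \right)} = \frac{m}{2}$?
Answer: $\frac{4225}{4} \approx 1056.3$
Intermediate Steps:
$k{\left(p,m \right)} = \frac{m}{2}$ ($k{\left(p,m \right)} = m \frac{1}{2} = \frac{m}{2}$)
$\left(\left(-23 - 9\right) + k{\left(-3 - -3,-1 \right)}\right)^{2} = \left(\left(-23 - 9\right) + \frac{1}{2} \left(-1\right)\right)^{2} = \left(\left(-23 - 9\right) - \frac{1}{2}\right)^{2} = \left(-32 - \frac{1}{2}\right)^{2} = \left(- \frac{65}{2}\right)^{2} = \frac{4225}{4}$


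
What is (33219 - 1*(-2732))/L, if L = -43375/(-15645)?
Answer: 112490679/8675 ≈ 12967.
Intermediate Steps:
L = 8675/3129 (L = -43375*(-1/15645) = 8675/3129 ≈ 2.7724)
(33219 - 1*(-2732))/L = (33219 - 1*(-2732))/(8675/3129) = (33219 + 2732)*(3129/8675) = 35951*(3129/8675) = 112490679/8675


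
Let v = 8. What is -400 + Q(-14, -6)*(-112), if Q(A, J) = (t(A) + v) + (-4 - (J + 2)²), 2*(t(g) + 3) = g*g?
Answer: -9696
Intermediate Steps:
t(g) = -3 + g²/2 (t(g) = -3 + (g*g)/2 = -3 + g²/2)
Q(A, J) = 1 + A²/2 - (2 + J)² (Q(A, J) = ((-3 + A²/2) + 8) + (-4 - (J + 2)²) = (5 + A²/2) + (-4 - (2 + J)²) = 1 + A²/2 - (2 + J)²)
-400 + Q(-14, -6)*(-112) = -400 + (1 + (½)*(-14)² - (2 - 6)²)*(-112) = -400 + (1 + (½)*196 - 1*(-4)²)*(-112) = -400 + (1 + 98 - 1*16)*(-112) = -400 + (1 + 98 - 16)*(-112) = -400 + 83*(-112) = -400 - 9296 = -9696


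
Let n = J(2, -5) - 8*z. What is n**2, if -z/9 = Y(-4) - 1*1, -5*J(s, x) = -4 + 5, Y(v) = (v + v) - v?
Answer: 3243601/25 ≈ 1.2974e+5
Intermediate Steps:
Y(v) = v (Y(v) = 2*v - v = v)
J(s, x) = -1/5 (J(s, x) = -(-4 + 5)/5 = -1/5*1 = -1/5)
z = 45 (z = -9*(-4 - 1*1) = -9*(-4 - 1) = -9*(-5) = 45)
n = -1801/5 (n = -1/5 - 8*45 = -1/5 - 360 = -1801/5 ≈ -360.20)
n**2 = (-1801/5)**2 = 3243601/25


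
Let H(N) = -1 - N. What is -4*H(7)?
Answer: 32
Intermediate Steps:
-4*H(7) = -4*(-1 - 1*7) = -4*(-1 - 7) = -4*(-8) = 32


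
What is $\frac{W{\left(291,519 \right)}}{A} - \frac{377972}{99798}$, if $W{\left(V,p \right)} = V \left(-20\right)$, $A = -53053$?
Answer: $- \frac{9735862078}{2647291647} \approx -3.6777$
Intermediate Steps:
$W{\left(V,p \right)} = - 20 V$
$\frac{W{\left(291,519 \right)}}{A} - \frac{377972}{99798} = \frac{\left(-20\right) 291}{-53053} - \frac{377972}{99798} = \left(-5820\right) \left(- \frac{1}{53053}\right) - \frac{188986}{49899} = \frac{5820}{53053} - \frac{188986}{49899} = - \frac{9735862078}{2647291647}$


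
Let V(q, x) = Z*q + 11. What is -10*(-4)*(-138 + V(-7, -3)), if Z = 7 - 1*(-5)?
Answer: -8440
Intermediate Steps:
Z = 12 (Z = 7 + 5 = 12)
V(q, x) = 11 + 12*q (V(q, x) = 12*q + 11 = 11 + 12*q)
-10*(-4)*(-138 + V(-7, -3)) = -10*(-4)*(-138 + (11 + 12*(-7))) = -(-40)*(-138 + (11 - 84)) = -(-40)*(-138 - 73) = -(-40)*(-211) = -1*8440 = -8440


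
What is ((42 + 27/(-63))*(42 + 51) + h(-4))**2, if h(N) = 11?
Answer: 736579600/49 ≈ 1.5032e+7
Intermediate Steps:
((42 + 27/(-63))*(42 + 51) + h(-4))**2 = ((42 + 27/(-63))*(42 + 51) + 11)**2 = ((42 + 27*(-1/63))*93 + 11)**2 = ((42 - 3/7)*93 + 11)**2 = ((291/7)*93 + 11)**2 = (27063/7 + 11)**2 = (27140/7)**2 = 736579600/49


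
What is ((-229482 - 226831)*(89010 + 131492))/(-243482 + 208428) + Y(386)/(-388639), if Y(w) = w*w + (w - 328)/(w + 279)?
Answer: 13002095339784648659/4529764375745 ≈ 2.8704e+6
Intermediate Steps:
Y(w) = w**2 + (-328 + w)/(279 + w)
((-229482 - 226831)*(89010 + 131492))/(-243482 + 208428) + Y(386)/(-388639) = ((-229482 - 226831)*(89010 + 131492))/(-243482 + 208428) + ((-328 + 386 + 386**3 + 279*386**2)/(279 + 386))/(-388639) = -456313*220502/(-35054) + ((-328 + 386 + 57512456 + 279*148996)/665)*(-1/388639) = -100617929126*(-1/35054) + ((-328 + 386 + 57512456 + 41569884)/665)*(-1/388639) = 50308964563/17527 + ((1/665)*99082398)*(-1/388639) = 50308964563/17527 + (99082398/665)*(-1/388639) = 50308964563/17527 - 99082398/258444935 = 13002095339784648659/4529764375745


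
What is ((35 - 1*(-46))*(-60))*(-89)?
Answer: 432540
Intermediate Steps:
((35 - 1*(-46))*(-60))*(-89) = ((35 + 46)*(-60))*(-89) = (81*(-60))*(-89) = -4860*(-89) = 432540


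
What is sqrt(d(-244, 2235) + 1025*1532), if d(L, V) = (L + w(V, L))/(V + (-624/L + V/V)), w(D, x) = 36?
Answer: sqrt(2707148360514)/1313 ≈ 1253.1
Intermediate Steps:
d(L, V) = (36 + L)/(1 + V - 624/L) (d(L, V) = (L + 36)/(V + (-624/L + V/V)) = (36 + L)/(V + (-624/L + 1)) = (36 + L)/(V + (1 - 624/L)) = (36 + L)/(1 + V - 624/L))
sqrt(d(-244, 2235) + 1025*1532) = sqrt(-244*(36 - 244)/(-624 - 244 - 244*2235) + 1025*1532) = sqrt(-244*(-208)/(-624 - 244 - 545340) + 1570300) = sqrt(-244*(-208)/(-546208) + 1570300) = sqrt(-244*(-1/546208)*(-208) + 1570300) = sqrt(-122/1313 + 1570300) = sqrt(2061803778/1313) = sqrt(2707148360514)/1313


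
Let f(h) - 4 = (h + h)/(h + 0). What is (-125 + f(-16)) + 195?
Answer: 76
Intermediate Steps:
f(h) = 6 (f(h) = 4 + (h + h)/(h + 0) = 4 + (2*h)/h = 4 + 2 = 6)
(-125 + f(-16)) + 195 = (-125 + 6) + 195 = -119 + 195 = 76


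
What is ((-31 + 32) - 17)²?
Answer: 256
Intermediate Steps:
((-31 + 32) - 17)² = (1 - 17)² = (-16)² = 256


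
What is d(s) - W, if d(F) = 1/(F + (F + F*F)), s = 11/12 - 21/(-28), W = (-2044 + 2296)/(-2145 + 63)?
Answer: 5433/19085 ≈ 0.28467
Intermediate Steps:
W = -42/347 (W = 252/(-2082) = 252*(-1/2082) = -42/347 ≈ -0.12104)
s = 5/3 (s = 11*(1/12) - 21*(-1/28) = 11/12 + ¾ = 5/3 ≈ 1.6667)
d(F) = 1/(F² + 2*F) (d(F) = 1/(F + (F + F²)) = 1/(F² + 2*F))
d(s) - W = 1/((5/3)*(2 + 5/3)) - 1*(-42/347) = 3/(5*(11/3)) + 42/347 = (⅗)*(3/11) + 42/347 = 9/55 + 42/347 = 5433/19085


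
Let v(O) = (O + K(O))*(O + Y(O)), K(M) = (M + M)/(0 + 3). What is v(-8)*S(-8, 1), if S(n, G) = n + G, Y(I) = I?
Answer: -4480/3 ≈ -1493.3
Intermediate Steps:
K(M) = 2*M/3 (K(M) = (2*M)/3 = (2*M)*(⅓) = 2*M/3)
S(n, G) = G + n
v(O) = 10*O²/3 (v(O) = (O + 2*O/3)*(O + O) = (5*O/3)*(2*O) = 10*O²/3)
v(-8)*S(-8, 1) = ((10/3)*(-8)²)*(1 - 8) = ((10/3)*64)*(-7) = (640/3)*(-7) = -4480/3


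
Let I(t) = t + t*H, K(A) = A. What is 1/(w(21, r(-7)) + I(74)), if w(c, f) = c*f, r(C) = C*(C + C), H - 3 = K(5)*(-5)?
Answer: 1/504 ≈ 0.0019841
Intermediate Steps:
H = -22 (H = 3 + 5*(-5) = 3 - 25 = -22)
r(C) = 2*C**2 (r(C) = C*(2*C) = 2*C**2)
I(t) = -21*t (I(t) = t + t*(-22) = t - 22*t = -21*t)
1/(w(21, r(-7)) + I(74)) = 1/(21*(2*(-7)**2) - 21*74) = 1/(21*(2*49) - 1554) = 1/(21*98 - 1554) = 1/(2058 - 1554) = 1/504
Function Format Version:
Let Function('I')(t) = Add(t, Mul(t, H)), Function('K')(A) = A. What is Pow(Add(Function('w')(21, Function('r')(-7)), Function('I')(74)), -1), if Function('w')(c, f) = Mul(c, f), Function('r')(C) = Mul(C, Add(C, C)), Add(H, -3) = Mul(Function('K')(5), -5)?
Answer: Rational(1, 504) ≈ 0.0019841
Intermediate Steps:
H = -22 (H = Add(3, Mul(5, -5)) = Add(3, -25) = -22)
Function('r')(C) = Mul(2, Pow(C, 2)) (Function('r')(C) = Mul(C, Mul(2, C)) = Mul(2, Pow(C, 2)))
Function('I')(t) = Mul(-21, t) (Function('I')(t) = Add(t, Mul(t, -22)) = Add(t, Mul(-22, t)) = Mul(-21, t))
Pow(Add(Function('w')(21, Function('r')(-7)), Function('I')(74)), -1) = Pow(Add(Mul(21, Mul(2, Pow(-7, 2))), Mul(-21, 74)), -1) = Pow(Add(Mul(21, Mul(2, 49)), -1554), -1) = Pow(Add(Mul(21, 98), -1554), -1) = Pow(Add(2058, -1554), -1) = Pow(504, -1) = Rational(1, 504)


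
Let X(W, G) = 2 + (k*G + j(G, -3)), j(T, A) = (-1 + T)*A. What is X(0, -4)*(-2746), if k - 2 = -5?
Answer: -79634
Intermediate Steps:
k = -3 (k = 2 - 5 = -3)
j(T, A) = A*(-1 + T)
X(W, G) = 5 - 6*G (X(W, G) = 2 + (-3*G - 3*(-1 + G)) = 2 + (-3*G + (3 - 3*G)) = 2 + (3 - 6*G) = 5 - 6*G)
X(0, -4)*(-2746) = (5 - 6*(-4))*(-2746) = (5 + 24)*(-2746) = 29*(-2746) = -79634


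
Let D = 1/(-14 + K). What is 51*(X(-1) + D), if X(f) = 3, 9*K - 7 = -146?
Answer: 40086/265 ≈ 151.27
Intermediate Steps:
K = -139/9 (K = 7/9 + (⅑)*(-146) = 7/9 - 146/9 = -139/9 ≈ -15.444)
D = -9/265 (D = 1/(-14 - 139/9) = 1/(-265/9) = -9/265 ≈ -0.033962)
51*(X(-1) + D) = 51*(3 - 9/265) = 51*(786/265) = 40086/265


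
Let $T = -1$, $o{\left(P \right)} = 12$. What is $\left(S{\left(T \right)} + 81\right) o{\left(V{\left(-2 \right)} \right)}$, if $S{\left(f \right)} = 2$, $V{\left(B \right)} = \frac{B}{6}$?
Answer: $996$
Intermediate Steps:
$V{\left(B \right)} = \frac{B}{6}$ ($V{\left(B \right)} = B \frac{1}{6} = \frac{B}{6}$)
$\left(S{\left(T \right)} + 81\right) o{\left(V{\left(-2 \right)} \right)} = \left(2 + 81\right) 12 = 83 \cdot 12 = 996$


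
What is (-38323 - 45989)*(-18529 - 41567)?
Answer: 5066813952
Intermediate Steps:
(-38323 - 45989)*(-18529 - 41567) = -84312*(-60096) = 5066813952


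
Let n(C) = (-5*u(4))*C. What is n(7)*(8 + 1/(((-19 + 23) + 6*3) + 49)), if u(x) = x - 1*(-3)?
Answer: -139405/71 ≈ -1963.5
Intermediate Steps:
u(x) = 3 + x (u(x) = x + 3 = 3 + x)
n(C) = -35*C (n(C) = (-5*(3 + 4))*C = (-5*7)*C = -35*C)
n(7)*(8 + 1/(((-19 + 23) + 6*3) + 49)) = (-35*7)*(8 + 1/(((-19 + 23) + 6*3) + 49)) = -245*(8 + 1/((4 + 18) + 49)) = -245*(8 + 1/(22 + 49)) = -245*(8 + 1/71) = -245*569/71 = -139405/71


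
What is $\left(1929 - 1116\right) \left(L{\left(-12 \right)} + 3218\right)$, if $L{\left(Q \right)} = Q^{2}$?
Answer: $2733306$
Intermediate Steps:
$\left(1929 - 1116\right) \left(L{\left(-12 \right)} + 3218\right) = \left(1929 - 1116\right) \left(\left(-12\right)^{2} + 3218\right) = 813 \left(144 + 3218\right) = 813 \cdot 3362 = 2733306$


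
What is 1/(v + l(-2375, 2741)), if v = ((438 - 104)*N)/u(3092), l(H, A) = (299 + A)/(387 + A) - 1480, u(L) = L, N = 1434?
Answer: -302243/400207951 ≈ -0.00075522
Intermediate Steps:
l(H, A) = -1480 + (299 + A)/(387 + A) (l(H, A) = (299 + A)/(387 + A) - 1480 = -1480 + (299 + A)/(387 + A))
v = 119739/773 (v = ((438 - 104)*1434)/3092 = (334*1434)*(1/3092) = 478956*(1/3092) = 119739/773 ≈ 154.90)
1/(v + l(-2375, 2741)) = 1/(119739/773 + (-572461 - 1479*2741)/(387 + 2741)) = 1/(119739/773 + (-572461 - 4053939)/3128) = 1/(119739/773 + (1/3128)*(-4626400)) = 1/(119739/773 - 578300/391) = 1/(-400207951/302243) = -302243/400207951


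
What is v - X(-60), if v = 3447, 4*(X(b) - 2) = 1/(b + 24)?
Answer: 496081/144 ≈ 3445.0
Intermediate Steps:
X(b) = 2 + 1/(4*(24 + b)) (X(b) = 2 + 1/(4*(b + 24)) = 2 + 1/(4*(24 + b)))
v - X(-60) = 3447 - (193 + 8*(-60))/(4*(24 - 60)) = 3447 - (193 - 480)/(4*(-36)) = 3447 - (-1)*(-287)/(4*36) = 3447 - 1*287/144 = 3447 - 287/144 = 496081/144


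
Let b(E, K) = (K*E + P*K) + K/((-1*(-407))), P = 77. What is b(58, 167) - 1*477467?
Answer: -185153087/407 ≈ -4.5492e+5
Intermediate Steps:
b(E, K) = 31340*K/407 + E*K (b(E, K) = (K*E + 77*K) + K/((-1*(-407))) = (E*K + 77*K) + K/407 = (77*K + E*K) + K*(1/407) = (77*K + E*K) + K/407 = 31340*K/407 + E*K)
b(58, 167) - 1*477467 = (1/407)*167*(31340 + 407*58) - 1*477467 = (1/407)*167*(31340 + 23606) - 477467 = (1/407)*167*54946 - 477467 = 9175982/407 - 477467 = -185153087/407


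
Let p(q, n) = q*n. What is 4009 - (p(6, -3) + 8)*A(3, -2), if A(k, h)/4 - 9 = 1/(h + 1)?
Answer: 4329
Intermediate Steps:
p(q, n) = n*q
A(k, h) = 36 + 4/(1 + h) (A(k, h) = 36 + 4/(h + 1) = 36 + 4/(1 + h))
4009 - (p(6, -3) + 8)*A(3, -2) = 4009 - (-3*6 + 8)*4*(10 + 9*(-2))/(1 - 2) = 4009 - (-18 + 8)*4*(10 - 18)/(-1) = 4009 - (-10)*4*(-1)*(-8) = 4009 - (-10)*32 = 4009 - 1*(-320) = 4009 + 320 = 4329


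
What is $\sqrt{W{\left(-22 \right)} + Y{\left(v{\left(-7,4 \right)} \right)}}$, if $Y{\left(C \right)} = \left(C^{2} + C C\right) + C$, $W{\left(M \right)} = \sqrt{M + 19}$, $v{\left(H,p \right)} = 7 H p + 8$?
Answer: $\sqrt{70500 + i \sqrt{3}} \approx 265.52 + 0.003 i$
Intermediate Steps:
$v{\left(H,p \right)} = 8 + 7 H p$ ($v{\left(H,p \right)} = 7 H p + 8 = 8 + 7 H p$)
$W{\left(M \right)} = \sqrt{19 + M}$
$Y{\left(C \right)} = C + 2 C^{2}$ ($Y{\left(C \right)} = \left(C^{2} + C^{2}\right) + C = 2 C^{2} + C = C + 2 C^{2}$)
$\sqrt{W{\left(-22 \right)} + Y{\left(v{\left(-7,4 \right)} \right)}} = \sqrt{\sqrt{19 - 22} + \left(8 + 7 \left(-7\right) 4\right) \left(1 + 2 \left(8 + 7 \left(-7\right) 4\right)\right)} = \sqrt{\sqrt{-3} + \left(8 - 196\right) \left(1 + 2 \left(8 - 196\right)\right)} = \sqrt{i \sqrt{3} - 188 \left(1 + 2 \left(-188\right)\right)} = \sqrt{i \sqrt{3} - 188 \left(1 - 376\right)} = \sqrt{i \sqrt{3} - -70500} = \sqrt{i \sqrt{3} + 70500} = \sqrt{70500 + i \sqrt{3}}$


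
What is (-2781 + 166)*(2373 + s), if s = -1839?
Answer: -1396410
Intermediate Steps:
(-2781 + 166)*(2373 + s) = (-2781 + 166)*(2373 - 1839) = -2615*534 = -1396410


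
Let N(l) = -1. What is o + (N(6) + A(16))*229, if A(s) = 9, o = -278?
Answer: 1554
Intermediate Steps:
o + (N(6) + A(16))*229 = -278 + (-1 + 9)*229 = -278 + 8*229 = -278 + 1832 = 1554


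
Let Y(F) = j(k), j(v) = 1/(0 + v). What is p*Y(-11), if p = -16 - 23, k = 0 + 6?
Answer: -13/2 ≈ -6.5000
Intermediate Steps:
k = 6
j(v) = 1/v
Y(F) = 1/6
p = -39
p*Y(-11) = -39*1/6 = -13/2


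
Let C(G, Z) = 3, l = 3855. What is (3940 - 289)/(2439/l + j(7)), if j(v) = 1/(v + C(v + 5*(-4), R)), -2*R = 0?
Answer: 9383070/1883 ≈ 4983.0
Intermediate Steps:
R = 0 (R = -½*0 = 0)
j(v) = 1/(3 + v) (j(v) = 1/(v + 3) = 1/(3 + v))
(3940 - 289)/(2439/l + j(7)) = (3940 - 289)/(2439/3855 + 1/(3 + 7)) = 3651/(2439*(1/3855) + 1/10) = 3651/(813/1285 + ⅒) = 3651/(1883/2570) = 3651*(2570/1883) = 9383070/1883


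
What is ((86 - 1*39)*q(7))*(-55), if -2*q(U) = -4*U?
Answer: -36190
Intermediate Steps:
q(U) = 2*U (q(U) = -(-2)*U = 2*U)
((86 - 1*39)*q(7))*(-55) = ((86 - 1*39)*(2*7))*(-55) = ((86 - 39)*14)*(-55) = (47*14)*(-55) = 658*(-55) = -36190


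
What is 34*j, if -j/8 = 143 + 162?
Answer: -82960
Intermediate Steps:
j = -2440 (j = -8*(143 + 162) = -8*305 = -2440)
34*j = 34*(-2440) = -82960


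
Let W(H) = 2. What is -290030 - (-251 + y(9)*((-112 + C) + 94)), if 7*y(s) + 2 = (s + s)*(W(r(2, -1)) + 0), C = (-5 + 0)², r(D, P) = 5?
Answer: -289813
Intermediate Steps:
C = 25 (C = (-5)² = 25)
y(s) = -2/7 + 4*s/7 (y(s) = -2/7 + ((s + s)*(2 + 0))/7 = -2/7 + ((2*s)*2)/7 = -2/7 + (4*s)/7 = -2/7 + 4*s/7)
-290030 - (-251 + y(9)*((-112 + C) + 94)) = -290030 - (-251 + (-2/7 + (4/7)*9)*((-112 + 25) + 94)) = -290030 - (-251 + (-2/7 + 36/7)*(-87 + 94)) = -290030 - (-251 + (34/7)*7) = -290030 - (-251 + 34) = -290030 - 1*(-217) = -290030 + 217 = -289813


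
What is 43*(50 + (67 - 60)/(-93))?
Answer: 199649/93 ≈ 2146.8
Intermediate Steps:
43*(50 + (67 - 60)/(-93)) = 43*(50 + 7*(-1/93)) = 43*(50 - 7/93) = 43*(4643/93) = 199649/93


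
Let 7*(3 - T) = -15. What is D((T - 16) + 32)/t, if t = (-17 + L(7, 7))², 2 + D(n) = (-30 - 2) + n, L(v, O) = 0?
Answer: -90/2023 ≈ -0.044488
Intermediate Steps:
T = 36/7 (T = 3 - ⅐*(-15) = 3 + 15/7 = 36/7 ≈ 5.1429)
D(n) = -34 + n (D(n) = -2 + ((-30 - 2) + n) = -2 + (-32 + n) = -34 + n)
t = 289 (t = (-17 + 0)² = (-17)² = 289)
D((T - 16) + 32)/t = (-34 + ((36/7 - 16) + 32))/289 = (-34 + (-76/7 + 32))*(1/289) = (-34 + 148/7)*(1/289) = -90/7*1/289 = -90/2023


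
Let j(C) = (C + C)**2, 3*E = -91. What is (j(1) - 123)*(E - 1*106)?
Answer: 48671/3 ≈ 16224.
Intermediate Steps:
E = -91/3 (E = (1/3)*(-91) = -91/3 ≈ -30.333)
j(C) = 4*C**2 (j(C) = (2*C)**2 = 4*C**2)
(j(1) - 123)*(E - 1*106) = (4*1**2 - 123)*(-91/3 - 1*106) = (4*1 - 123)*(-91/3 - 106) = (4 - 123)*(-409/3) = -119*(-409/3) = 48671/3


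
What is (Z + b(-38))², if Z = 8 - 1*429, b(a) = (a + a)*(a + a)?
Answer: 28676025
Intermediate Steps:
b(a) = 4*a² (b(a) = (2*a)*(2*a) = 4*a²)
Z = -421 (Z = 8 - 429 = -421)
(Z + b(-38))² = (-421 + 4*(-38)²)² = (-421 + 4*1444)² = (-421 + 5776)² = 5355² = 28676025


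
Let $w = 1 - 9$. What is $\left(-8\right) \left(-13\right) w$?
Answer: $-832$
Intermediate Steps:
$w = -8$
$\left(-8\right) \left(-13\right) w = \left(-8\right) \left(-13\right) \left(-8\right) = 104 \left(-8\right) = -832$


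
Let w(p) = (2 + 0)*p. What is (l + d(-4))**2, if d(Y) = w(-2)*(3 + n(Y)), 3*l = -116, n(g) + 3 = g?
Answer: 4624/9 ≈ 513.78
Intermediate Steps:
w(p) = 2*p
n(g) = -3 + g
l = -116/3 (l = (1/3)*(-116) = -116/3 ≈ -38.667)
d(Y) = -4*Y (d(Y) = (2*(-2))*(3 + (-3 + Y)) = -4*Y)
(l + d(-4))**2 = (-116/3 - 4*(-4))**2 = (-116/3 + 16)**2 = (-68/3)**2 = 4624/9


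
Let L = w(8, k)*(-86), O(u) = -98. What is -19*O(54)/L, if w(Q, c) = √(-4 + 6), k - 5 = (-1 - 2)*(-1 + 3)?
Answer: -931*√2/86 ≈ -15.310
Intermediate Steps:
k = -1 (k = 5 + (-1 - 2)*(-1 + 3) = 5 - 3*2 = 5 - 6 = -1)
w(Q, c) = √2
L = -86*√2 (L = √2*(-86) = -86*√2 ≈ -121.62)
-19*O(54)/L = -(-1862)/((-86*√2)) = -(-1862)*(-√2/172) = -931*√2/86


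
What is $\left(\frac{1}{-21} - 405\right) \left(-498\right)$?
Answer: $\frac{1411996}{7} \approx 2.0171 \cdot 10^{5}$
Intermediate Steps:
$\left(\frac{1}{-21} - 405\right) \left(-498\right) = \left(- \frac{1}{21} - 405\right) \left(-498\right) = \left(- \frac{8506}{21}\right) \left(-498\right) = \frac{1411996}{7}$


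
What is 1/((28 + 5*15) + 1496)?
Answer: 1/1599 ≈ 0.00062539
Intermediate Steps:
1/((28 + 5*15) + 1496) = 1/((28 + 75) + 1496) = 1/(103 + 1496) = 1/1599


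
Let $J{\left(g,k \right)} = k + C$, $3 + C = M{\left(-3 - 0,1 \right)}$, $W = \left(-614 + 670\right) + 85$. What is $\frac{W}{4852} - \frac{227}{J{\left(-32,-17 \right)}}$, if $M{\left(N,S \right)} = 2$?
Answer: $\frac{551971}{43668} \approx 12.64$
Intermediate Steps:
$W = 141$ ($W = 56 + 85 = 141$)
$C = -1$ ($C = -3 + 2 = -1$)
$J{\left(g,k \right)} = -1 + k$ ($J{\left(g,k \right)} = k - 1 = -1 + k$)
$\frac{W}{4852} - \frac{227}{J{\left(-32,-17 \right)}} = \frac{141}{4852} - \frac{227}{-1 - 17} = 141 \cdot \frac{1}{4852} - \frac{227}{-18} = \frac{141}{4852} - - \frac{227}{18} = \frac{141}{4852} + \frac{227}{18} = \frac{551971}{43668}$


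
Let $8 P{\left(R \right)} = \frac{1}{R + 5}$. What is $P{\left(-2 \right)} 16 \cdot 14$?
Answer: $\frac{28}{3} \approx 9.3333$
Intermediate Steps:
$P{\left(R \right)} = \frac{1}{8 \left(5 + R\right)}$ ($P{\left(R \right)} = \frac{1}{8 \left(R + 5\right)} = \frac{1}{8 \left(5 + R\right)}$)
$P{\left(-2 \right)} 16 \cdot 14 = \frac{1}{8 \left(5 - 2\right)} 16 \cdot 14 = \frac{1}{8 \cdot 3} \cdot 16 \cdot 14 = \frac{1}{8} \cdot \frac{1}{3} \cdot 16 \cdot 14 = \frac{1}{24} \cdot 16 \cdot 14 = \frac{2}{3} \cdot 14 = \frac{28}{3}$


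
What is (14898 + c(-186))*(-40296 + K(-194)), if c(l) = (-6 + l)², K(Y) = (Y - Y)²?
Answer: -2085801552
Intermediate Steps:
K(Y) = 0 (K(Y) = 0² = 0)
(14898 + c(-186))*(-40296 + K(-194)) = (14898 + (-6 - 186)²)*(-40296 + 0) = (14898 + (-192)²)*(-40296) = (14898 + 36864)*(-40296) = 51762*(-40296) = -2085801552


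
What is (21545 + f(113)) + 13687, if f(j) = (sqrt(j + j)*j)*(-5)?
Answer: 35232 - 565*sqrt(226) ≈ 26738.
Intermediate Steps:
f(j) = -5*sqrt(2)*j**(3/2) (f(j) = (sqrt(2*j)*j)*(-5) = ((sqrt(2)*sqrt(j))*j)*(-5) = (sqrt(2)*j**(3/2))*(-5) = -5*sqrt(2)*j**(3/2))
(21545 + f(113)) + 13687 = (21545 - 5*sqrt(2)*113**(3/2)) + 13687 = (21545 - 5*sqrt(2)*113*sqrt(113)) + 13687 = (21545 - 565*sqrt(226)) + 13687 = 35232 - 565*sqrt(226)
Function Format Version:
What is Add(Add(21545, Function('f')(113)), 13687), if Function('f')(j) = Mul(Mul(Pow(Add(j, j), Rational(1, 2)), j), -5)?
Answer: Add(35232, Mul(-565, Pow(226, Rational(1, 2)))) ≈ 26738.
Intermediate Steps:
Function('f')(j) = Mul(-5, Pow(2, Rational(1, 2)), Pow(j, Rational(3, 2))) (Function('f')(j) = Mul(Mul(Pow(Mul(2, j), Rational(1, 2)), j), -5) = Mul(Mul(Mul(Pow(2, Rational(1, 2)), Pow(j, Rational(1, 2))), j), -5) = Mul(Mul(Pow(2, Rational(1, 2)), Pow(j, Rational(3, 2))), -5) = Mul(-5, Pow(2, Rational(1, 2)), Pow(j, Rational(3, 2))))
Add(Add(21545, Function('f')(113)), 13687) = Add(Add(21545, Mul(-5, Pow(2, Rational(1, 2)), Pow(113, Rational(3, 2)))), 13687) = Add(Add(21545, Mul(-5, Pow(2, Rational(1, 2)), Mul(113, Pow(113, Rational(1, 2))))), 13687) = Add(Add(21545, Mul(-565, Pow(226, Rational(1, 2)))), 13687) = Add(35232, Mul(-565, Pow(226, Rational(1, 2))))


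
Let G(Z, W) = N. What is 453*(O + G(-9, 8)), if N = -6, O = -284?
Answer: -131370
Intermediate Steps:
G(Z, W) = -6
453*(O + G(-9, 8)) = 453*(-284 - 6) = 453*(-290) = -131370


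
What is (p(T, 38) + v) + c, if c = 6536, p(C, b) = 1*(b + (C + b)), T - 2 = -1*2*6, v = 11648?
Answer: 18250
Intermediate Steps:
T = -10 (T = 2 - 1*2*6 = 2 - 2*6 = 2 - 12 = -10)
p(C, b) = C + 2*b (p(C, b) = 1*(C + 2*b) = C + 2*b)
(p(T, 38) + v) + c = ((-10 + 2*38) + 11648) + 6536 = ((-10 + 76) + 11648) + 6536 = (66 + 11648) + 6536 = 11714 + 6536 = 18250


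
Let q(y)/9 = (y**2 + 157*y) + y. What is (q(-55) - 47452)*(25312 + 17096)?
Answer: -4174516296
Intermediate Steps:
q(y) = 9*y**2 + 1422*y (q(y) = 9*((y**2 + 157*y) + y) = 9*(y**2 + 158*y) = 9*y**2 + 1422*y)
(q(-55) - 47452)*(25312 + 17096) = (9*(-55)*(158 - 55) - 47452)*(25312 + 17096) = (9*(-55)*103 - 47452)*42408 = (-50985 - 47452)*42408 = -98437*42408 = -4174516296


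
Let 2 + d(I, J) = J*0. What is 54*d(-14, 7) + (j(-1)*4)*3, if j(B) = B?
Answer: -120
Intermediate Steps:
d(I, J) = -2 (d(I, J) = -2 + J*0 = -2 + 0 = -2)
54*d(-14, 7) + (j(-1)*4)*3 = 54*(-2) - 1*4*3 = -108 - 4*3 = -108 - 12 = -120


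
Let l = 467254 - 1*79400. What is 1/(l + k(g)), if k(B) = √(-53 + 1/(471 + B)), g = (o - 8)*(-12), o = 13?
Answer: 79703997/30913514063329 - I*√8952402/61827028126658 ≈ 2.5783e-6 - 4.8394e-11*I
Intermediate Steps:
l = 387854 (l = 467254 - 79400 = 387854)
g = -60 (g = (13 - 8)*(-12) = 5*(-12) = -60)
1/(l + k(g)) = 1/(387854 + √((-24962 - 53*(-60))/(471 - 60))) = 1/(387854 + √((-24962 + 3180)/411)) = 1/(387854 + √((1/411)*(-21782))) = 1/(387854 + √(-21782/411)) = 1/(387854 + I*√8952402/411)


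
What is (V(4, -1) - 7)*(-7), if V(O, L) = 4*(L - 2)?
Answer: 133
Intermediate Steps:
V(O, L) = -8 + 4*L (V(O, L) = 4*(-2 + L) = -8 + 4*L)
(V(4, -1) - 7)*(-7) = ((-8 + 4*(-1)) - 7)*(-7) = ((-8 - 4) - 7)*(-7) = (-12 - 7)*(-7) = -19*(-7) = 133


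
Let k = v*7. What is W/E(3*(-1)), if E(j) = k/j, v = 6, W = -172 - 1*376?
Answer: 274/7 ≈ 39.143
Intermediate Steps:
W = -548 (W = -172 - 376 = -548)
k = 42 (k = 6*7 = 42)
E(j) = 42/j
W/E(3*(-1)) = -548/(42/((3*(-1)))) = -548/(42/(-3)) = -548/(42*(-1/3)) = -548/(-14) = -548*(-1/14) = 274/7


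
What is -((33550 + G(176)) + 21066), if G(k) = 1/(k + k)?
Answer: -19224833/352 ≈ -54616.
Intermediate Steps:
G(k) = 1/(2*k)
-((33550 + G(176)) + 21066) = -((33550 + (½)/176) + 21066) = -((33550 + (½)*(1/176)) + 21066) = -((33550 + 1/352) + 21066) = -(11809601/352 + 21066) = -1*19224833/352 = -19224833/352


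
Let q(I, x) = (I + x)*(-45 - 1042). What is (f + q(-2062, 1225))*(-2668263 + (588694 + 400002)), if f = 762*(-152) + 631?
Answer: -1334627606942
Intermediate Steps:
q(I, x) = -1087*I - 1087*x (q(I, x) = (I + x)*(-1087) = -1087*I - 1087*x)
f = -115193 (f = -115824 + 631 = -115193)
(f + q(-2062, 1225))*(-2668263 + (588694 + 400002)) = (-115193 + (-1087*(-2062) - 1087*1225))*(-2668263 + (588694 + 400002)) = (-115193 + (2241394 - 1331575))*(-2668263 + 988696) = (-115193 + 909819)*(-1679567) = 794626*(-1679567) = -1334627606942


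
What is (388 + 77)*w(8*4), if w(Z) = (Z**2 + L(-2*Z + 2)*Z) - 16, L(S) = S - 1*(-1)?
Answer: -438960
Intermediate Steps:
L(S) = 1 + S (L(S) = S + 1 = 1 + S)
w(Z) = -16 + Z**2 + Z*(3 - 2*Z) (w(Z) = (Z**2 + (1 + (-2*Z + 2))*Z) - 16 = (Z**2 + (1 + (2 - 2*Z))*Z) - 16 = (Z**2 + (3 - 2*Z)*Z) - 16 = (Z**2 + Z*(3 - 2*Z)) - 16 = -16 + Z**2 + Z*(3 - 2*Z))
(388 + 77)*w(8*4) = (388 + 77)*(-16 - (8*4)**2 + 3*(8*4)) = 465*(-16 - 1*32**2 + 3*32) = 465*(-16 - 1*1024 + 96) = 465*(-16 - 1024 + 96) = 465*(-944) = -438960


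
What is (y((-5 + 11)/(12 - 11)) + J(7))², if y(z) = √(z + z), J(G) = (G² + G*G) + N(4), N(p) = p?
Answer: 10416 + 408*√3 ≈ 11123.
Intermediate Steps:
J(G) = 4 + 2*G² (J(G) = (G² + G*G) + 4 = (G² + G²) + 4 = 2*G² + 4 = 4 + 2*G²)
y(z) = √2*√z (y(z) = √(2*z) = √2*√z)
(y((-5 + 11)/(12 - 11)) + J(7))² = (√2*√((-5 + 11)/(12 - 11)) + (4 + 2*7²))² = (√2*√(6/1) + (4 + 2*49))² = (√2*√(6*1) + (4 + 98))² = (√2*√6 + 102)² = (2*√3 + 102)² = (102 + 2*√3)²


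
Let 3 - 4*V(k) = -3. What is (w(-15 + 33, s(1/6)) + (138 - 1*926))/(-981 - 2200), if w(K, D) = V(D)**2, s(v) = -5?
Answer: 3143/12724 ≈ 0.24701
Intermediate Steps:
V(k) = 3/2 (V(k) = 3/4 - 1/4*(-3) = 3/4 + 3/4 = 3/2)
w(K, D) = 9/4 (w(K, D) = (3/2)**2 = 9/4)
(w(-15 + 33, s(1/6)) + (138 - 1*926))/(-981 - 2200) = (9/4 + (138 - 1*926))/(-981 - 2200) = (9/4 + (138 - 926))/(-3181) = (9/4 - 788)*(-1/3181) = -3143/4*(-1/3181) = 3143/12724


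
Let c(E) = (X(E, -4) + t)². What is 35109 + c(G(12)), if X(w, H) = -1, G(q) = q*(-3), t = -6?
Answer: 35158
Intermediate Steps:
G(q) = -3*q
c(E) = 49 (c(E) = (-1 - 6)² = (-7)² = 49)
35109 + c(G(12)) = 35109 + 49 = 35158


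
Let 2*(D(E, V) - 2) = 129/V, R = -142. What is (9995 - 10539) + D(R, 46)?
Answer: -49735/92 ≈ -540.60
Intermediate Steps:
D(E, V) = 2 + 129/(2*V) (D(E, V) = 2 + (129/V)/2 = 2 + 129/(2*V))
(9995 - 10539) + D(R, 46) = (9995 - 10539) + (2 + (129/2)/46) = -544 + (2 + (129/2)*(1/46)) = -544 + (2 + 129/92) = -544 + 313/92 = -49735/92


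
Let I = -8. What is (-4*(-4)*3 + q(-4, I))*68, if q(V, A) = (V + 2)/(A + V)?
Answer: 9826/3 ≈ 3275.3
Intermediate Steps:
q(V, A) = (2 + V)/(A + V)
(-4*(-4)*3 + q(-4, I))*68 = (-4*(-4)*3 + (2 - 4)/(-8 - 4))*68 = (16*3 - 2/(-12))*68 = (48 - 1/12*(-2))*68 = (48 + 1/6)*68 = (289/6)*68 = 9826/3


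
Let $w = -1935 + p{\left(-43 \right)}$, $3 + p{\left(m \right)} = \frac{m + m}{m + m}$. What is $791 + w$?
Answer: $-1146$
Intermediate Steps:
$p{\left(m \right)} = -2$ ($p{\left(m \right)} = -3 + \frac{m + m}{m + m} = -3 + \frac{2 m}{2 m} = -3 + 2 m \frac{1}{2 m} = -3 + 1 = -2$)
$w = -1937$ ($w = -1935 - 2 = -1937$)
$791 + w = 791 - 1937 = -1146$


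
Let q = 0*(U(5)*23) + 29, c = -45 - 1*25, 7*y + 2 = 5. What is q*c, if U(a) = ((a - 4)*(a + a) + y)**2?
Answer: -2030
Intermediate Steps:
y = 3/7 (y = -2/7 + (1/7)*5 = -2/7 + 5/7 = 3/7 ≈ 0.42857)
U(a) = (3/7 + 2*a*(-4 + a))**2 (U(a) = ((a - 4)*(a + a) + 3/7)**2 = ((-4 + a)*(2*a) + 3/7)**2 = (2*a*(-4 + a) + 3/7)**2 = (3/7 + 2*a*(-4 + a))**2)
c = -70 (c = -45 - 25 = -70)
q = 29 (q = 0*(((3 - 56*5 + 14*5**2)**2/49)*23) + 29 = 0*(((3 - 280 + 14*25)**2/49)*23) + 29 = 0*(((3 - 280 + 350)**2/49)*23) + 29 = 0*(((1/49)*73**2)*23) + 29 = 0*(((1/49)*5329)*23) + 29 = 0*((5329/49)*23) + 29 = 0*(122567/49) + 29 = 0 + 29 = 29)
q*c = 29*(-70) = -2030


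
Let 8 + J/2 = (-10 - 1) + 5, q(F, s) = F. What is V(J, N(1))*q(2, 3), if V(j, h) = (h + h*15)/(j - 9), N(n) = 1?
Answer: -32/37 ≈ -0.86486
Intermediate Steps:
J = -28 (J = -16 + 2*((-10 - 1) + 5) = -16 + 2*(-11 + 5) = -16 + 2*(-6) = -16 - 12 = -28)
V(j, h) = 16*h/(-9 + j) (V(j, h) = (h + 15*h)/(-9 + j) = (16*h)/(-9 + j) = 16*h/(-9 + j))
V(J, N(1))*q(2, 3) = (16*1/(-9 - 28))*2 = (16*1/(-37))*2 = (16*1*(-1/37))*2 = -16/37*2 = -32/37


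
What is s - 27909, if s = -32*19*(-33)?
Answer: -7845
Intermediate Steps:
s = 20064 (s = -608*(-33) = 20064)
s - 27909 = 20064 - 27909 = -7845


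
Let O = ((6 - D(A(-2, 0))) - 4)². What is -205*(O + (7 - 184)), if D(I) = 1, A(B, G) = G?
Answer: 36080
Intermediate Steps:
O = 1 (O = ((6 - 1*1) - 4)² = ((6 - 1) - 4)² = (5 - 4)² = 1² = 1)
-205*(O + (7 - 184)) = -205*(1 + (7 - 184)) = -205*(1 - 177) = -205*(-176) = 36080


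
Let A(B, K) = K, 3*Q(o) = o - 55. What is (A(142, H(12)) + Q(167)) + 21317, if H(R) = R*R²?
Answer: 69247/3 ≈ 23082.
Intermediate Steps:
Q(o) = -55/3 + o/3 (Q(o) = (o - 55)/3 = (-55 + o)/3 = -55/3 + o/3)
H(R) = R³
(A(142, H(12)) + Q(167)) + 21317 = (12³ + (-55/3 + (⅓)*167)) + 21317 = (1728 + (-55/3 + 167/3)) + 21317 = (1728 + 112/3) + 21317 = 5296/3 + 21317 = 69247/3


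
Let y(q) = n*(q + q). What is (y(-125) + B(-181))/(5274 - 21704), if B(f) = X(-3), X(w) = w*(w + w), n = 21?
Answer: 2616/8215 ≈ 0.31844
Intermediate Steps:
X(w) = 2*w² (X(w) = w*(2*w) = 2*w²)
B(f) = 18 (B(f) = 2*(-3)² = 2*9 = 18)
y(q) = 42*q (y(q) = 21*(q + q) = 21*(2*q) = 42*q)
(y(-125) + B(-181))/(5274 - 21704) = (42*(-125) + 18)/(5274 - 21704) = (-5250 + 18)/(-16430) = -5232*(-1/16430) = 2616/8215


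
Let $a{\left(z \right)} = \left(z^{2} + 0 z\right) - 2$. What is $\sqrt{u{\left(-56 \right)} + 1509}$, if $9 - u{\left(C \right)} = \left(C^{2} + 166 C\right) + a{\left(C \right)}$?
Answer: $8 \sqrt{71} \approx 67.409$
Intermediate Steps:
$a{\left(z \right)} = -2 + z^{2}$ ($a{\left(z \right)} = \left(z^{2} + 0\right) - 2 = z^{2} - 2 = -2 + z^{2}$)
$u{\left(C \right)} = 11 - 166 C - 2 C^{2}$ ($u{\left(C \right)} = 9 - \left(\left(C^{2} + 166 C\right) + \left(-2 + C^{2}\right)\right) = 9 - \left(-2 + 2 C^{2} + 166 C\right) = 11 - 166 C - 2 C^{2}$)
$\sqrt{u{\left(-56 \right)} + 1509} = \sqrt{\left(11 - -9296 - 2 \left(-56\right)^{2}\right) + 1509} = \sqrt{\left(11 + 9296 - 6272\right) + 1509} = \sqrt{3035 + 1509} = \sqrt{4544} = 8 \sqrt{71}$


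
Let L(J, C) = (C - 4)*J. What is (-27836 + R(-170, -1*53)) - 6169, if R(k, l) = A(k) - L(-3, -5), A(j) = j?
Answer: -34202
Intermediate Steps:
L(J, C) = J*(-4 + C) (L(J, C) = (-4 + C)*J = J*(-4 + C))
R(k, l) = -27 + k (R(k, l) = k - (-3)*(-4 - 5) = k - (-3)*(-9) = k - 1*27 = k - 27 = -27 + k)
(-27836 + R(-170, -1*53)) - 6169 = (-27836 + (-27 - 170)) - 6169 = (-27836 - 197) - 6169 = -28033 - 6169 = -34202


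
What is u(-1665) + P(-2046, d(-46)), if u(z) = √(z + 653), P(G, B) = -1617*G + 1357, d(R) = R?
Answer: 3309739 + 2*I*√253 ≈ 3.3097e+6 + 31.812*I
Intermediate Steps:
P(G, B) = 1357 - 1617*G
u(z) = √(653 + z)
u(-1665) + P(-2046, d(-46)) = √(653 - 1665) + (1357 - 1617*(-2046)) = √(-1012) + (1357 + 3308382) = 2*I*√253 + 3309739 = 3309739 + 2*I*√253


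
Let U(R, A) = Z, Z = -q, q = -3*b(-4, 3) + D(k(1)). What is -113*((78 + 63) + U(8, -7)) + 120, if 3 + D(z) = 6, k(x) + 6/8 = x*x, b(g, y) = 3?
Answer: -16491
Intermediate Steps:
k(x) = -¾ + x² (k(x) = -¾ + x*x = -¾ + x²)
D(z) = 3 (D(z) = -3 + 6 = 3)
q = -6 (q = -3*3 + 3 = -9 + 3 = -6)
Z = 6 (Z = -1*(-6) = 6)
U(R, A) = 6
-113*((78 + 63) + U(8, -7)) + 120 = -113*((78 + 63) + 6) + 120 = -113*(141 + 6) + 120 = -113*147 + 120 = -16611 + 120 = -16491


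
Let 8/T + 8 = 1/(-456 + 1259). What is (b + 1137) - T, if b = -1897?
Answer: -4875056/6423 ≈ -759.00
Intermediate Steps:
T = -6424/6423 (T = 8/(-8 + 1/(-456 + 1259)) = 8/(-8 + 1/803) = 8/(-6423/803) = 8*(-803/6423) = -6424/6423 ≈ -1.0002)
(b + 1137) - T = (-1897 + 1137) - 1*(-6424/6423) = -760 + 6424/6423 = -4875056/6423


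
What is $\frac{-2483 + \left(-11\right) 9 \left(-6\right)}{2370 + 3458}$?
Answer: $- \frac{1889}{5828} \approx -0.32412$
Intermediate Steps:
$\frac{-2483 + \left(-11\right) 9 \left(-6\right)}{2370 + 3458} = \frac{-2483 - -594}{5828} = \left(-2483 + 594\right) \frac{1}{5828} = \left(-1889\right) \frac{1}{5828} = - \frac{1889}{5828}$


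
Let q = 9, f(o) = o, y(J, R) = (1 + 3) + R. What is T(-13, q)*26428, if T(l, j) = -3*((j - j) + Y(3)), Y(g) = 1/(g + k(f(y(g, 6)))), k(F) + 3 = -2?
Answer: 39642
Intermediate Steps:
y(J, R) = 4 + R
k(F) = -5 (k(F) = -3 - 2 = -5)
Y(g) = 1/(-5 + g) (Y(g) = 1/(g - 5) = 1/(-5 + g))
T(l, j) = 3/2 (T(l, j) = -3*((j - j) + 1/(-5 + 3)) = -3*(0 + 1/(-2)) = -3*(0 - 1/2) = -3*(-1/2) = 3/2)
T(-13, q)*26428 = (3/2)*26428 = 39642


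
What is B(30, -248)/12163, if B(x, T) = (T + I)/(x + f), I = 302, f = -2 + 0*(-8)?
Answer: 27/170282 ≈ 0.00015856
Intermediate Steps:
f = -2 (f = -2 + 0 = -2)
B(x, T) = (302 + T)/(-2 + x) (B(x, T) = (T + 302)/(x - 2) = (302 + T)/(-2 + x))
B(30, -248)/12163 = ((302 - 248)/(-2 + 30))/12163 = (54/28)*(1/12163) = ((1/28)*54)*(1/12163) = (27/14)*(1/12163) = 27/170282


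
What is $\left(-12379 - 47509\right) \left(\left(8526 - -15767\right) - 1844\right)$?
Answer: $-1344425712$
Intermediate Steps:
$\left(-12379 - 47509\right) \left(\left(8526 - -15767\right) - 1844\right) = - 59888 \left(\left(8526 + 15767\right) + \left(-20724 + 18880\right)\right) = - 59888 \left(24293 - 1844\right) = \left(-59888\right) 22449 = -1344425712$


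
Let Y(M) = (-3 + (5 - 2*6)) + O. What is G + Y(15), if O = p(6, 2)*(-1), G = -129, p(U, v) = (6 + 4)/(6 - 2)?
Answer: -283/2 ≈ -141.50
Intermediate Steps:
p(U, v) = 5/2 (p(U, v) = 10/4 = (¼)*10 = 5/2)
O = -5/2 (O = (5/2)*(-1) = -5/2 ≈ -2.5000)
Y(M) = -25/2 (Y(M) = (-3 + (5 - 2*6)) - 5/2 = (-3 + (5 - 12)) - 5/2 = (-3 - 7) - 5/2 = -10 - 5/2 = -25/2)
G + Y(15) = -129 - 25/2 = -283/2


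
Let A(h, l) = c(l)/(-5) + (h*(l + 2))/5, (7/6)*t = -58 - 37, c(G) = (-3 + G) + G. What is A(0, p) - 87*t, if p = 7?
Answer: 247873/35 ≈ 7082.1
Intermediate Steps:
c(G) = -3 + 2*G
t = -570/7 (t = 6*(-58 - 37)/7 = (6/7)*(-95) = -570/7 ≈ -81.429)
A(h, l) = ⅗ - 2*l/5 + h*(2 + l)/5 (A(h, l) = (-3 + 2*l)/(-5) + (h*(l + 2))/5 = (-3 + 2*l)*(-⅕) + (h*(2 + l))*(⅕) = (⅗ - 2*l/5) + h*(2 + l)/5 = ⅗ - 2*l/5 + h*(2 + l)/5)
A(0, p) - 87*t = (⅗ - ⅖*7 + (⅖)*0 + (⅕)*0*7) - 87*(-570/7) = (⅗ - 14/5 + 0 + 0) + 49590/7 = -11/5 + 49590/7 = 247873/35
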